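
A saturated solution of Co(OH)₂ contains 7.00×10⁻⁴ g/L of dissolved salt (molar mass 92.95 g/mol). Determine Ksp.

Convert to molarity: s = 7.00×10⁻⁴ / 92.95 = 7.5309×10⁻⁶ mol/L
Co(OH)₂(s) ⇌ Co²⁺(aq) + 2 OH⁻(aq)
Let s be the molar solubility. Then [Co²⁺] = s and [OH⁻] = 2s.
Ksp = [Co²⁺][OH⁻]^2 = s · (2s)^2 = 4s^3
Ksp = 4 × (7.5309×10⁻⁶)^3 = 1.71×10⁻¹⁵

Ksp = 1.71×10⁻¹⁵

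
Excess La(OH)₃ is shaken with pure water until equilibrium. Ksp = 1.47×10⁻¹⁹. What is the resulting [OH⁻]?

La(OH)₃(s) ⇌ La³⁺(aq) + 3 OH⁻(aq)
Let s be the molar solubility. Then [La³⁺] = s and [OH⁻] = 3s.
Ksp = [La³⁺][OH⁻]^3 = s · (3s)^3 = 27s^4 = 1.47×10⁻¹⁹
s = 8.59×10⁻⁶ M
[OH⁻] = 3s = 2.58×10⁻⁵ M

2.58×10⁻⁵ M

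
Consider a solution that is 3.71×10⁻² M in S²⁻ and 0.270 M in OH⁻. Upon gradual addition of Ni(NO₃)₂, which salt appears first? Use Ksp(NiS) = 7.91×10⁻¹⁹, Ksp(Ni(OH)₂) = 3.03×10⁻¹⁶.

Precipitation begins when Q = Ksp.
For NiS: [Ni²⁺] = (Ksp/[S²⁻]) = 2.13×10⁻¹⁷ M
For Ni(OH)₂: [Ni²⁺] = (Ksp/[OH⁻]^2) = 4.16×10⁻¹⁵ M
Since NiS needs less Ni²⁺ to reach saturation, it precipitates first.

NiS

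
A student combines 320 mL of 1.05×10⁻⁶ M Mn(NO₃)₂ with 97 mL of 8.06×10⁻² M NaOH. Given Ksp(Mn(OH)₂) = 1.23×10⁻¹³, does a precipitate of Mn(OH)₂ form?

Yes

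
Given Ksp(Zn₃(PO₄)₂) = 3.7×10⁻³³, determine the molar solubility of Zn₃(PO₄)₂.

Zn₃(PO₄)₂(s) ⇌ 3 Zn²⁺(aq) + 2 PO₄³⁻(aq)
Call the molar solubility s, so that [Zn²⁺] = 3s and [PO₄³⁻] = 2s.
Ksp = [Zn²⁺]^3[PO₄³⁻]^2 = (3s)^3 · (2s)^2 = 108s^5
108s^5 = 3.7×10⁻³³  ⇒  s^5 = 3.4×10⁻³⁵
Taking the 5th root, s = 1.3×10⁻⁷ M.

1.3×10⁻⁷ M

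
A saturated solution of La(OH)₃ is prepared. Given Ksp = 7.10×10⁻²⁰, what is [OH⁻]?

2.15×10⁻⁵ M

La(OH)₃(s) ⇌ La³⁺(aq) + 3 OH⁻(aq)
With molar solubility s: [La³⁺] = s, [OH⁻] = 3s.
Ksp = [La³⁺][OH⁻]^3 = s · (3s)^3 = 27s^4 = 7.10×10⁻²⁰
s = 7.16×10⁻⁶ M
[OH⁻] = 3s = 2.15×10⁻⁵ M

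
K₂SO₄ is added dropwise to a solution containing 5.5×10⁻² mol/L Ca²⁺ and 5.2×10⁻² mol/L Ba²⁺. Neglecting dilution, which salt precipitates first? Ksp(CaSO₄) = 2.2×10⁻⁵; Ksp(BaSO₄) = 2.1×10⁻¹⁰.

BaSO₄

The threshold for precipitation is Q = Ksp.
For CaSO₄: [SO₄²⁻] = (Ksp/[Ca²⁺]) = 4.0×10⁻⁴ mol/L
For BaSO₄: [SO₄²⁻] = (Ksp/[Ba²⁺]) = 4.0×10⁻⁹ mol/L
Since BaSO₄ needs less SO₄²⁻ to reach saturation, it precipitates first.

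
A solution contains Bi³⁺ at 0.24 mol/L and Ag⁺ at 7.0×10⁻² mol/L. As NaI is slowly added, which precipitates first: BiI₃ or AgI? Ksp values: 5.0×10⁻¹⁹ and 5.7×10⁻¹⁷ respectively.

Precipitation begins when Q = Ksp.
For BiI₃: [I⁻] = (Ksp/[Bi³⁺])^(1/3) = 1.3×10⁻⁶ mol/L
For AgI: [I⁻] = (Ksp/[Ag⁺]) = 8.1×10⁻¹⁶ mol/L
The smaller threshold [I⁻] is reached first, so AgI precipitates first.

AgI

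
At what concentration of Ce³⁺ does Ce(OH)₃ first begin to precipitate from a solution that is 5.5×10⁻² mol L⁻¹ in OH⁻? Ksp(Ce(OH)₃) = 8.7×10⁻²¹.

Precipitation begins when Q = Ksp.
Ce(OH)₃(s) ⇌ Ce³⁺(aq) + 3 OH⁻(aq)
Ksp = [Ce³⁺][OH⁻]^3 = [Ce³⁺](5.5×10⁻²)^3
[Ce³⁺] = 8.7×10⁻²¹ / (5.5×10⁻²)^3 = 5.2×10⁻¹⁷
[Ce³⁺] = 5.2×10⁻¹⁷ mol L⁻¹

5.2×10⁻¹⁷ M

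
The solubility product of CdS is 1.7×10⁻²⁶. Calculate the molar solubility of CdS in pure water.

1.3×10⁻¹³ M

CdS(s) ⇌ Cd²⁺(aq) + S²⁻(aq)
If s mol/L of CdS dissolves, [Cd²⁺] = s and [S²⁻] = s.
Ksp = [Cd²⁺][S²⁻] = s · s = s^2
s^2 = 1.7×10⁻²⁶
s = 1.3×10⁻¹³ mol L⁻¹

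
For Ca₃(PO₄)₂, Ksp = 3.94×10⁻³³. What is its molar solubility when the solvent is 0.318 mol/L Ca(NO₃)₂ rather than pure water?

1.75×10⁻¹⁶ M

Ca₃(PO₄)₂(s) ⇌ 3 Ca²⁺(aq) + 2 PO₄³⁻(aq)
Ca²⁺ is already present at 0.318 mol/L. If s mol/L of Ca₃(PO₄)₂ dissolves, [PO₄³⁻] = 2s while [Ca²⁺] ≈ 0.318 mol/L.
Ksp = [Ca²⁺]^3[PO₄³⁻]^2 = (0.318)^3(2s)^2
(2s)^2 = 3.94×10⁻³³ / (0.318)^3 = 1.23×10⁻³¹
s = 1.75×10⁻¹⁶ mol/L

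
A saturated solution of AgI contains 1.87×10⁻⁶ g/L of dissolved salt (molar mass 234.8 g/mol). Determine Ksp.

Ksp = 6.34×10⁻¹⁷

Convert to molarity: s = 1.87×10⁻⁶ / 234.8 = 7.9642×10⁻⁹ mol/L
AgI(s) ⇌ Ag⁺(aq) + I⁻(aq)
Call the molar solubility s, so that [Ag⁺] = s and [I⁻] = s.
Ksp = [Ag⁺][I⁻] = s · s = s^2
Ksp = (7.9642×10⁻⁹)^2 = 6.34×10⁻¹⁷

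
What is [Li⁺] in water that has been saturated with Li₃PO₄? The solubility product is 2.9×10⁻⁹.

Li₃PO₄(s) ⇌ 3 Li⁺(aq) + PO₄³⁻(aq)
Let s be the molar solubility. Then [Li⁺] = 3s and [PO₄³⁻] = s.
Ksp = [Li⁺]^3[PO₄³⁻] = (3s)^3 · s = 27s^4 = 2.9×10⁻⁹
s = 3.2×10⁻³ M
[Li⁺] = 3s = 9.7×10⁻³ M

9.7×10⁻³ M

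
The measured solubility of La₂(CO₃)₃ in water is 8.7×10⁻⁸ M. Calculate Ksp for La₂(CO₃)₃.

La₂(CO₃)₃(s) ⇌ 2 La³⁺(aq) + 3 CO₃²⁻(aq)
With molar solubility s: [La³⁺] = 2s, [CO₃²⁻] = 3s.
Ksp = [La³⁺]^2[CO₃²⁻]^3 = (2s)^2 · (3s)^3 = 108s^5
Ksp = 108 × (8.7×10⁻⁸)^5 = 5.4×10⁻³⁴

Ksp = 5.4×10⁻³⁴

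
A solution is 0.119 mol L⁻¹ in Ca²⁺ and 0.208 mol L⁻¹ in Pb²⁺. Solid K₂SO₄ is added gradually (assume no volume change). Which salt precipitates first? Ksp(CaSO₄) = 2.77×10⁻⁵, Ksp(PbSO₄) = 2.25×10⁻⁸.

PbSO₄

Each salt precipitates once Q = Ksp for that salt.
For CaSO₄: [SO₄²⁻] = (Ksp/[Ca²⁺]) = 2.33×10⁻⁴ mol L⁻¹
For PbSO₄: [SO₄²⁻] = (Ksp/[Pb²⁺]) = 1.08×10⁻⁷ mol L⁻¹
The smaller threshold [SO₄²⁻] is reached first, so PbSO₄ precipitates first.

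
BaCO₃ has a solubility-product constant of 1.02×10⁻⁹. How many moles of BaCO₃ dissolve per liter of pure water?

BaCO₃(s) ⇌ Ba²⁺(aq) + CO₃²⁻(aq)
If s mol/L of BaCO₃ dissolves, [Ba²⁺] = s and [CO₃²⁻] = s.
Ksp = [Ba²⁺][CO₃²⁻] = s · s = s^2
s^2 = 1.02×10⁻⁹
Taking the 2nd root, s = 3.19×10⁻⁵ mol/L.

3.19×10⁻⁵ M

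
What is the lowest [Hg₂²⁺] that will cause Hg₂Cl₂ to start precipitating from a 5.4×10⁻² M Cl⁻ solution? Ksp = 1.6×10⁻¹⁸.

5.5×10⁻¹⁶ M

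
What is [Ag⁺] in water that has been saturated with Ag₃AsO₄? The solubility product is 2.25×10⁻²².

Ag₃AsO₄(s) ⇌ 3 Ag⁺(aq) + AsO₄³⁻(aq)
For each mole of Ag₃AsO₄ that dissolves per liter, [Ag⁺] = 3s and [AsO₄³⁻] = s; let s denote this solubility.
Ksp = [Ag⁺]^3[AsO₄³⁻] = (3s)^3 · s = 27s^4 = 2.25×10⁻²²
s = 1.70×10⁻⁶ mol L⁻¹
[Ag⁺] = 3s = 5.10×10⁻⁶ mol L⁻¹

5.10×10⁻⁶ M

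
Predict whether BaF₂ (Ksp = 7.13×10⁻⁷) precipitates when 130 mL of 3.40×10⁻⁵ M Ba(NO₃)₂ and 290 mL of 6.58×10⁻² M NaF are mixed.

The combined volume is 420 mL.
[Ba²⁺] = (3.40×10⁻⁵)(130)/420 = 1.05×10⁻⁵ M
[F⁻] = (6.58×10⁻²)(290)/420 = 4.54×10⁻² M
Q = [Ba²⁺][F⁻]^2 = 2.17×10⁻⁸
Q = 2.17×10⁻⁸ < Ksp = 7.13×10⁻⁷, so the solution is unsaturated and no precipitate forms.

No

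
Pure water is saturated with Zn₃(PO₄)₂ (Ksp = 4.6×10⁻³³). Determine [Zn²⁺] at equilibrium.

Zn₃(PO₄)₂(s) ⇌ 3 Zn²⁺(aq) + 2 PO₄³⁻(aq)
For each mole of Zn₃(PO₄)₂ that dissolves per liter, [Zn²⁺] = 3s and [PO₄³⁻] = 2s; let s denote this solubility.
Ksp = [Zn²⁺]^3[PO₄³⁻]^2 = (3s)^3 · (2s)^2 = 108s^5 = 4.6×10⁻³³
s = 1.3×10⁻⁷ mol L⁻¹
[Zn²⁺] = 3s = 4.0×10⁻⁷ mol L⁻¹

4.0×10⁻⁷ M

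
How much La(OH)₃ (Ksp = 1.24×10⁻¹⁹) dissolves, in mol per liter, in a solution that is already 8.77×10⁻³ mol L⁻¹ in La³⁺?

La(OH)₃(s) ⇌ La³⁺(aq) + 3 OH⁻(aq)
La³⁺ is already present at 8.77×10⁻³ mol L⁻¹. If s mol/L of La(OH)₃ dissolves, [OH⁻] = 3s while [La³⁺] ≈ 8.77×10⁻³ mol L⁻¹.
Ksp = [La³⁺][OH⁻]^3 = (8.77×10⁻³)(3s)^3
(3s)^3 = 1.24×10⁻¹⁹ / (8.77×10⁻³) = 1.41×10⁻¹⁷
s = 8.06×10⁻⁷ mol L⁻¹

8.06×10⁻⁷ M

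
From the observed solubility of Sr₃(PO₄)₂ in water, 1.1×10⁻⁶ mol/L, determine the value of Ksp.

Sr₃(PO₄)₂(s) ⇌ 3 Sr²⁺(aq) + 2 PO₄³⁻(aq)
Let s be the molar solubility. Then [Sr²⁺] = 3s and [PO₄³⁻] = 2s.
Ksp = [Sr²⁺]^3[PO₄³⁻]^2 = (3s)^3 · (2s)^2 = 108s^5
Ksp = 108 × (1.1×10⁻⁶)^5 = 1.7×10⁻²⁸

Ksp = 1.7×10⁻²⁸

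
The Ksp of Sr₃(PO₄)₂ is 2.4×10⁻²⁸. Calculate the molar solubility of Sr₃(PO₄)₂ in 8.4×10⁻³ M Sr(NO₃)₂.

1.0×10⁻¹¹ M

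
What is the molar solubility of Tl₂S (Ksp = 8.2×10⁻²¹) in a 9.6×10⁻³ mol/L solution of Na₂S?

4.6×10⁻¹⁰ M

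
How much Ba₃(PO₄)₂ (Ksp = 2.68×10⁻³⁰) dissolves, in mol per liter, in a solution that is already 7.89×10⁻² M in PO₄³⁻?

2.52×10⁻¹⁰ M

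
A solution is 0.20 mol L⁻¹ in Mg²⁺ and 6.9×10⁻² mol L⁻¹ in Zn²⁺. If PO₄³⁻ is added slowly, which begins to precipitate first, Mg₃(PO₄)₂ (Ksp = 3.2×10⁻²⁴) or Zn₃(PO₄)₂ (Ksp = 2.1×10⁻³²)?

Each salt precipitates once Q = Ksp for that salt.
For Mg₃(PO₄)₂: [PO₄³⁻] = (Ksp/[Mg²⁺]^3)^(1/2) = 2.0×10⁻¹¹ mol L⁻¹
For Zn₃(PO₄)₂: [PO₄³⁻] = (Ksp/[Zn²⁺]^3)^(1/2) = 8.0×10⁻¹⁵ mol L⁻¹
Since Zn₃(PO₄)₂ needs less PO₄³⁻ to reach saturation, it precipitates first.

Zn₃(PO₄)₂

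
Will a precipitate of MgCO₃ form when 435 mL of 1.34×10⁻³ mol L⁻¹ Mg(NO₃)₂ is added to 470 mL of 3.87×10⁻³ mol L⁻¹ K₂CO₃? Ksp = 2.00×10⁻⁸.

Yes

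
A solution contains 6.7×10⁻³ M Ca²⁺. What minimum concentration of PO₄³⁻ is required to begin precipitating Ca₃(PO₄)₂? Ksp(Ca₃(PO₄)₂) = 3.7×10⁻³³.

A salt starts to precipitate once the ion product Q reaches its Ksp.
Ca₃(PO₄)₂(s) ⇌ 3 Ca²⁺(aq) + 2 PO₄³⁻(aq)
Ksp = [Ca²⁺]^3[PO₄³⁻]^2 = [PO₄³⁻]^2(6.7×10⁻³)^3
[PO₄³⁻]^2 = 3.7×10⁻³³ / (6.7×10⁻³)^3 = 1.2×10⁻²⁶
[PO₄³⁻] = 1.1×10⁻¹³ M

1.1×10⁻¹³ M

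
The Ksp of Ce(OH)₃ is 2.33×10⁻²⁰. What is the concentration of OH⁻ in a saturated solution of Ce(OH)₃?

Ce(OH)₃(s) ⇌ Ce³⁺(aq) + 3 OH⁻(aq)
With molar solubility s: [Ce³⁺] = s, [OH⁻] = 3s.
Ksp = [Ce³⁺][OH⁻]^3 = s · (3s)^3 = 27s^4 = 2.33×10⁻²⁰
s = 5.42×10⁻⁶ mol/L
[OH⁻] = 3s = 1.63×10⁻⁵ mol/L

1.63×10⁻⁵ M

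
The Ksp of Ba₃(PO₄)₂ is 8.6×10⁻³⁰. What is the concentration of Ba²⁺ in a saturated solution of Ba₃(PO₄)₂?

1.8×10⁻⁶ M

Ba₃(PO₄)₂(s) ⇌ 3 Ba²⁺(aq) + 2 PO₄³⁻(aq)
With molar solubility s: [Ba²⁺] = 3s, [PO₄³⁻] = 2s.
Ksp = [Ba²⁺]^3[PO₄³⁻]^2 = (3s)^3 · (2s)^2 = 108s^5 = 8.6×10⁻³⁰
s = 6.0×10⁻⁷ mol/L
[Ba²⁺] = 3s = 1.8×10⁻⁶ mol/L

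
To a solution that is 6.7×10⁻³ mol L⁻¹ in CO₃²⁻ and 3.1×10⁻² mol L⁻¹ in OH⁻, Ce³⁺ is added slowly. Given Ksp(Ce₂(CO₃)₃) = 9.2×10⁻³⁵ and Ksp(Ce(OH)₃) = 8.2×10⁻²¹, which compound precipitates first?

Ce(OH)₃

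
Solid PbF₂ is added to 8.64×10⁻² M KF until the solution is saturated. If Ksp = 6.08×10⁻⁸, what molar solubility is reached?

8.14×10⁻⁶ M

PbF₂(s) ⇌ Pb²⁺(aq) + 2 F⁻(aq)
Let s be the solubility of PbF₂ here. The common ion gives [F⁻] ≈ 8.64×10⁻² M, and [Pb²⁺] = s.
Ksp = [Pb²⁺][F⁻]^2 = s(8.64×10⁻²)^2
s = 6.08×10⁻⁸ / (8.64×10⁻²)^2 = 8.14×10⁻⁶
s = 8.14×10⁻⁶ M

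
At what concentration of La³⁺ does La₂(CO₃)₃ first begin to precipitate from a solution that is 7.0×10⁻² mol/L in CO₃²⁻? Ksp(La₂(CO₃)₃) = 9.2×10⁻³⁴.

Each salt precipitates once Q = Ksp for that salt.
La₂(CO₃)₃(s) ⇌ 2 La³⁺(aq) + 3 CO₃²⁻(aq)
Ksp = [La³⁺]^2[CO₃²⁻]^3 = [La³⁺]^2(7.0×10⁻²)^3
[La³⁺]^2 = 9.2×10⁻³⁴ / (7.0×10⁻²)^3 = 2.7×10⁻³⁰
[La³⁺] = 1.6×10⁻¹⁵ mol/L

1.6×10⁻¹⁵ M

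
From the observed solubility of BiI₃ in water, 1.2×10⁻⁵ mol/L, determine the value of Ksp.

Ksp = 5.6×10⁻¹⁹

BiI₃(s) ⇌ Bi³⁺(aq) + 3 I⁻(aq)
Call the molar solubility s, so that [Bi³⁺] = s and [I⁻] = 3s.
Ksp = [Bi³⁺][I⁻]^3 = s · (3s)^3 = 27s^4
Ksp = 27 × (1.2×10⁻⁵)^4 = 5.6×10⁻¹⁹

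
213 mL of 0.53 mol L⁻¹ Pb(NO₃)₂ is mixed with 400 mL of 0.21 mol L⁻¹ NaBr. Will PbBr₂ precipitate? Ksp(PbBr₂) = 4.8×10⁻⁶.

Total volume after mixing = 213 + 400 = 613 mL.
[Pb²⁺] = (0.53)(213)/613 = 0.18 mol L⁻¹
[Br⁻] = (0.21)(400)/613 = 0.14 mol L⁻¹
Q = [Pb²⁺][Br⁻]^2 = 3.5×10⁻³
Since Q (3.5×10⁻³) exceeds Ksp (4.8×10⁻⁶), PbBr₂ will precipitate.

Yes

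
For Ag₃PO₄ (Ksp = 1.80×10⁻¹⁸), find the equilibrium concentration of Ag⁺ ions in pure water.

4.82×10⁻⁵ M

Ag₃PO₄(s) ⇌ 3 Ag⁺(aq) + PO₄³⁻(aq)
With molar solubility s: [Ag⁺] = 3s, [PO₄³⁻] = s.
Ksp = [Ag⁺]^3[PO₄³⁻] = (3s)^3 · s = 27s^4 = 1.80×10⁻¹⁸
s = 1.61×10⁻⁵ mol/L
[Ag⁺] = 3s = 4.82×10⁻⁵ mol/L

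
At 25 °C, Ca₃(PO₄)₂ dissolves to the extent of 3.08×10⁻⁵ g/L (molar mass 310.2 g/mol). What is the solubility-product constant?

Convert to molarity: s = 3.08×10⁻⁵ / 310.2 = 9.9291×10⁻⁸ mol/L
Ca₃(PO₄)₂(s) ⇌ 3 Ca²⁺(aq) + 2 PO₄³⁻(aq)
For each mole of Ca₃(PO₄)₂ that dissolves per liter, [Ca²⁺] = 3s and [PO₄³⁻] = 2s; let s denote this solubility.
Ksp = [Ca²⁺]^3[PO₄³⁻]^2 = (3s)^3 · (2s)^2 = 108s^5
Ksp = 108 × (9.9291×10⁻⁸)^5 = 1.04×10⁻³³

Ksp = 1.04×10⁻³³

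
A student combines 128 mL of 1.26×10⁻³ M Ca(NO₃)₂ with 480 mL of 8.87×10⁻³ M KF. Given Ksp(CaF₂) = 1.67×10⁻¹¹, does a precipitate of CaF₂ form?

After mixing, V = 128 mL + 480 mL = 608 mL.
[Ca²⁺] = (1.26×10⁻³)(128)/608 = 2.65×10⁻⁴ M
[F⁻] = (8.87×10⁻³)(480)/608 = 7.00×10⁻³ M
Q = [Ca²⁺][F⁻]^2 = 1.30×10⁻⁸
Q = 1.30×10⁻⁸ > Ksp = 1.67×10⁻¹¹, so the solution is supersaturated and CaF₂ precipitates.

Yes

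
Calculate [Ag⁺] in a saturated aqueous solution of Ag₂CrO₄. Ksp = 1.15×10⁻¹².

1.32×10⁻⁴ M

Ag₂CrO₄(s) ⇌ 2 Ag⁺(aq) + CrO₄²⁻(aq)
For each mole of Ag₂CrO₄ that dissolves per liter, [Ag⁺] = 2s and [CrO₄²⁻] = s; let s denote this solubility.
Ksp = [Ag⁺]^2[CrO₄²⁻] = (2s)^2 · s = 4s^3 = 1.15×10⁻¹²
s = 6.60×10⁻⁵ mol L⁻¹
[Ag⁺] = 2s = 1.32×10⁻⁴ mol L⁻¹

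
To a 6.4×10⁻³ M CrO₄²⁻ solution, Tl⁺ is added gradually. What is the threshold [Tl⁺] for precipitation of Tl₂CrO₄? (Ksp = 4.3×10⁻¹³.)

8.2×10⁻⁶ M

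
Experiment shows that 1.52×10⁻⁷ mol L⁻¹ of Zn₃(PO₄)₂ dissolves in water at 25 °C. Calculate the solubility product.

Ksp = 8.76×10⁻³³

Zn₃(PO₄)₂(s) ⇌ 3 Zn²⁺(aq) + 2 PO₄³⁻(aq)
If s mol/L of Zn₃(PO₄)₂ dissolves, [Zn²⁺] = 3s and [PO₄³⁻] = 2s.
Ksp = [Zn²⁺]^3[PO₄³⁻]^2 = (3s)^3 · (2s)^2 = 108s^5
Ksp = 108 × (1.52×10⁻⁷)^5 = 8.76×10⁻³³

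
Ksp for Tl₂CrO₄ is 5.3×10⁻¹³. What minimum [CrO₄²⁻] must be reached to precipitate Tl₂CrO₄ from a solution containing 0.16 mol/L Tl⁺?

A salt starts to precipitate once the ion product Q reaches its Ksp.
Tl₂CrO₄(s) ⇌ 2 Tl⁺(aq) + CrO₄²⁻(aq)
Ksp = [Tl⁺]^2[CrO₄²⁻] = [CrO₄²⁻](0.16)^2
[CrO₄²⁻] = 5.3×10⁻¹³ / (0.16)^2 = 2.1×10⁻¹¹
[CrO₄²⁻] = 2.1×10⁻¹¹ mol/L

2.1×10⁻¹¹ M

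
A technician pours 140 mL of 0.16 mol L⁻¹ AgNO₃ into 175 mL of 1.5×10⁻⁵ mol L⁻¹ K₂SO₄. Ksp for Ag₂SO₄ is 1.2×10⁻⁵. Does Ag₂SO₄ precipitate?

Total volume after mixing = 140 + 175 = 315 mL.
[Ag⁺] = (0.16)(140)/315 = 7.1×10⁻² mol L⁻¹
[SO₄²⁻] = (1.5×10⁻⁵)(175)/315 = 8.3×10⁻⁶ mol L⁻¹
Q = [Ag⁺]^2[SO₄²⁻] = 4.2×10⁻⁸
Q < Ksp (4.2×10⁻⁸ vs 1.2×10⁻⁵); the solution remains unsaturated and no precipitate forms.

No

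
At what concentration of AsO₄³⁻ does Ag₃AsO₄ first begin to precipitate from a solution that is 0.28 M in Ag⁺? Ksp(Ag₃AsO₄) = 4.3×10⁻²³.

2.0×10⁻²¹ M

Precipitation of each salt begins when its ion product equals Ksp.
Ag₃AsO₄(s) ⇌ 3 Ag⁺(aq) + AsO₄³⁻(aq)
Ksp = [Ag⁺]^3[AsO₄³⁻] = [AsO₄³⁻](0.28)^3
[AsO₄³⁻] = 4.3×10⁻²³ / (0.28)^3 = 2.0×10⁻²¹
[AsO₄³⁻] = 2.0×10⁻²¹ M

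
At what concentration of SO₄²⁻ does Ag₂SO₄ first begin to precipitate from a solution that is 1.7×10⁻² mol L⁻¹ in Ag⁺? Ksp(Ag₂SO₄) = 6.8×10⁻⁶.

Each salt precipitates once Q = Ksp for that salt.
Ag₂SO₄(s) ⇌ 2 Ag⁺(aq) + SO₄²⁻(aq)
Ksp = [Ag⁺]^2[SO₄²⁻] = [SO₄²⁻](1.7×10⁻²)^2
[SO₄²⁻] = 6.8×10⁻⁶ / (1.7×10⁻²)^2 = 2.4×10⁻²
[SO₄²⁻] = 2.4×10⁻² mol L⁻¹

2.4×10⁻² M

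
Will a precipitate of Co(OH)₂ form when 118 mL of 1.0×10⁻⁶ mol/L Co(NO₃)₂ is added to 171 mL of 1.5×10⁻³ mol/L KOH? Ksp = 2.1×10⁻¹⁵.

Yes

The combined volume is 289 mL.
[Co²⁺] = (1.0×10⁻⁶)(118)/289 = 4.1×10⁻⁷ mol/L
[OH⁻] = (1.5×10⁻³)(171)/289 = 8.9×10⁻⁴ mol/L
Q = [Co²⁺][OH⁻]^2 = 3.2×10⁻¹³
Because Q > Ksp (3.2×10⁻¹³ vs 2.1×10⁻¹⁵), a precipitate of Co(OH)₂ forms.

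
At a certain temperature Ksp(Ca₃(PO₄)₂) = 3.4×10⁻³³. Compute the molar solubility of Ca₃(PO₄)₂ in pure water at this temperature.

Ca₃(PO₄)₂(s) ⇌ 3 Ca²⁺(aq) + 2 PO₄³⁻(aq)
For each mole of Ca₃(PO₄)₂ that dissolves per liter, [Ca²⁺] = 3s and [PO₄³⁻] = 2s; let s denote this solubility.
Ksp = [Ca²⁺]^3[PO₄³⁻]^2 = (3s)^3 · (2s)^2 = 108s^5
108s^5 = 3.4×10⁻³³  ⇒  s^5 = 3.1×10⁻³⁵
Taking the 5th root, s = 1.3×10⁻⁷ mol L⁻¹.

1.3×10⁻⁷ M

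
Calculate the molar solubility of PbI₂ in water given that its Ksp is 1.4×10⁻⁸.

1.5×10⁻³ M

PbI₂(s) ⇌ Pb²⁺(aq) + 2 I⁻(aq)
For each mole of PbI₂ that dissolves per liter, [Pb²⁺] = s and [I⁻] = 2s; let s denote this solubility.
Ksp = [Pb²⁺][I⁻]^2 = s · (2s)^2 = 4s^3
4s^3 = 1.4×10⁻⁸  ⇒  s^3 = 3.5×10⁻⁹
s = (3.5×10⁻⁹)^(1/3) = 1.5×10⁻³ mol/L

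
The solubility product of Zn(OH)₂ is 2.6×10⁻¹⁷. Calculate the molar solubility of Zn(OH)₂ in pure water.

Zn(OH)₂(s) ⇌ Zn²⁺(aq) + 2 OH⁻(aq)
With molar solubility s: [Zn²⁺] = s, [OH⁻] = 2s.
Ksp = [Zn²⁺][OH⁻]^2 = s · (2s)^2 = 4s^3
4s^3 = 2.6×10⁻¹⁷  ⇒  s^3 = 6.5×10⁻¹⁸
s = (6.5×10⁻¹⁸)^(1/3) = 1.9×10⁻⁶ mol/L

1.9×10⁻⁶ M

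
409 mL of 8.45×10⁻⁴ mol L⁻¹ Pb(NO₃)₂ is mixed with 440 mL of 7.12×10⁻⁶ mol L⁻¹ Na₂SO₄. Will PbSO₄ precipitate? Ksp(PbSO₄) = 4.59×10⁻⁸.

Total volume after mixing = 409 + 440 = 849 mL.
[Pb²⁺] = (8.45×10⁻⁴)(409)/849 = 4.07×10⁻⁴ mol L⁻¹
[SO₄²⁻] = (7.12×10⁻⁶)(440)/849 = 3.69×10⁻⁶ mol L⁻¹
Q = [Pb²⁺][SO₄²⁻] = 1.50×10⁻⁹
Since Q (1.50×10⁻⁹) is less than Ksp (4.59×10⁻⁸), no PbSO₄ precipitates.

No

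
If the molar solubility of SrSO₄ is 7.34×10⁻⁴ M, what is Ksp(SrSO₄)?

Ksp = 5.39×10⁻⁷

SrSO₄(s) ⇌ Sr²⁺(aq) + SO₄²⁻(aq)
With molar solubility s: [Sr²⁺] = s, [SO₄²⁻] = s.
Ksp = [Sr²⁺][SO₄²⁻] = s · s = s^2
Ksp = (7.34×10⁻⁴)^2 = 5.39×10⁻⁷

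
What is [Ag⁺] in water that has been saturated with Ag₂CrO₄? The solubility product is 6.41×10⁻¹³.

Ag₂CrO₄(s) ⇌ 2 Ag⁺(aq) + CrO₄²⁻(aq)
Let s be the molar solubility. Then [Ag⁺] = 2s and [CrO₄²⁻] = s.
Ksp = [Ag⁺]^2[CrO₄²⁻] = (2s)^2 · s = 4s^3 = 6.41×10⁻¹³
s = 5.43×10⁻⁵ M
[Ag⁺] = 2s = 1.09×10⁻⁴ M

1.09×10⁻⁴ M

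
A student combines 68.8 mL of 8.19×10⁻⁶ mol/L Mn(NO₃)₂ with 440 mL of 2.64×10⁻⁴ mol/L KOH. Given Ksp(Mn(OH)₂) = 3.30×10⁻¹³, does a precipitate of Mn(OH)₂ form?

No

Total volume after mixing = 68.8 + 440 = 508.8 mL.
[Mn²⁺] = (8.19×10⁻⁶)(68.8)/508.8 = 1.11×10⁻⁶ mol/L
[OH⁻] = (2.64×10⁻⁴)(440)/508.8 = 2.28×10⁻⁴ mol/L
Q = [Mn²⁺][OH⁻]^2 = 5.77×10⁻¹⁴
Q < Ksp (5.77×10⁻¹⁴ vs 3.30×10⁻¹³); the solution remains unsaturated and no precipitate forms.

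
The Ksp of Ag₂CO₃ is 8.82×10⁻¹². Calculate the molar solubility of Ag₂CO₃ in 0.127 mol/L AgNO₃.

Ag₂CO₃(s) ⇌ 2 Ag⁺(aq) + CO₃²⁻(aq)
Let s be the solubility of Ag₂CO₃ here. The common ion gives [Ag⁺] ≈ 0.127 mol/L, and [CO₃²⁻] = s.
Ksp = [Ag⁺]^2[CO₃²⁻] = (0.127)^2s
s = 8.82×10⁻¹² / (0.127)^2 = 5.47×10⁻¹⁰
s = 5.47×10⁻¹⁰ mol/L

5.47×10⁻¹⁰ M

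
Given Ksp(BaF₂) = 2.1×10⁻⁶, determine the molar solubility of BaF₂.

BaF₂(s) ⇌ Ba²⁺(aq) + 2 F⁻(aq)
Let s be the molar solubility. Then [Ba²⁺] = s and [F⁻] = 2s.
Ksp = [Ba²⁺][F⁻]^2 = s · (2s)^2 = 4s^3
4s^3 = 2.1×10⁻⁶  ⇒  s^3 = 5.3×10⁻⁷
Taking the 3rd root, s = 8.1×10⁻³ mol L⁻¹.

8.1×10⁻³ M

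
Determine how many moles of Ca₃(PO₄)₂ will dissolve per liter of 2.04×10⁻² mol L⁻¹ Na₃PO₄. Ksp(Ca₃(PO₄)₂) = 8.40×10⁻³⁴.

Ca₃(PO₄)₂(s) ⇌ 3 Ca²⁺(aq) + 2 PO₄³⁻(aq)
The solution already contains PO₄³⁻ at 2.04×10⁻² mol L⁻¹. Let s be the molar solubility of Ca₃(PO₄)₂.
[PO₄³⁻] ≈ 2.04×10⁻² mol L⁻¹ (common ion dominates); [Ca²⁺] = 3s.
Ksp = [Ca²⁺]^3[PO₄³⁻]^2 = (3s)^3(2.04×10⁻²)^2
(3s)^3 = 8.40×10⁻³⁴ / (2.04×10⁻²)^2 = 2.02×10⁻³⁰
s = 4.21×10⁻¹¹ mol L⁻¹

4.21×10⁻¹¹ M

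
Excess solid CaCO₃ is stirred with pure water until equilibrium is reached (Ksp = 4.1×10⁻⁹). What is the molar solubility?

6.4×10⁻⁵ M

CaCO₃(s) ⇌ Ca²⁺(aq) + CO₃²⁻(aq)
Call the molar solubility s, so that [Ca²⁺] = s and [CO₃²⁻] = s.
Ksp = [Ca²⁺][CO₃²⁻] = s · s = s^2
s^2 = 4.1×10⁻⁹
Taking the 2nd root, s = 6.4×10⁻⁵ mol L⁻¹.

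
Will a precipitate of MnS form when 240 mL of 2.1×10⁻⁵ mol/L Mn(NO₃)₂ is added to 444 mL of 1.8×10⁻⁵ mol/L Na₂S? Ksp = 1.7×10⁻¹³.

The combined volume is 684 mL.
[Mn²⁺] = (2.1×10⁻⁵)(240)/684 = 7.4×10⁻⁶ mol/L
[S²⁻] = (1.8×10⁻⁵)(444)/684 = 1.2×10⁻⁵ mol/L
Q = [Mn²⁺][S²⁻] = 8.6×10⁻¹¹
Q = 8.6×10⁻¹¹ > Ksp = 1.7×10⁻¹³, so the solution is supersaturated and MnS precipitates.

Yes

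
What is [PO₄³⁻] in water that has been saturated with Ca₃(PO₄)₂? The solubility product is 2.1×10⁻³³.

2.3×10⁻⁷ M

Ca₃(PO₄)₂(s) ⇌ 3 Ca²⁺(aq) + 2 PO₄³⁻(aq)
Let s be the molar solubility. Then [Ca²⁺] = 3s and [PO₄³⁻] = 2s.
Ksp = [Ca²⁺]^3[PO₄³⁻]^2 = (3s)^3 · (2s)^2 = 108s^5 = 2.1×10⁻³³
s = 1.1×10⁻⁷ M
[PO₄³⁻] = 2s = 2.3×10⁻⁷ M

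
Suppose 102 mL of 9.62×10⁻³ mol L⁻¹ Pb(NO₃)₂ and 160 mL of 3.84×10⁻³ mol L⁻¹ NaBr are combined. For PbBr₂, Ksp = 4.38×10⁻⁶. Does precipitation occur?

The combined volume is 262 mL.
[Pb²⁺] = (9.62×10⁻³)(102)/262 = 3.75×10⁻³ mol L⁻¹
[Br⁻] = (3.84×10⁻³)(160)/262 = 2.35×10⁻³ mol L⁻¹
Q = [Pb²⁺][Br⁻]^2 = 2.06×10⁻⁸
Q < Ksp (2.06×10⁻⁸ vs 4.38×10⁻⁶); the solution remains unsaturated and no precipitate forms.

No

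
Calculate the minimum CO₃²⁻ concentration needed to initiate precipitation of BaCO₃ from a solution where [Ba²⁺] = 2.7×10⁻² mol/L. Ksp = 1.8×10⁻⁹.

6.7×10⁻⁸ M

Precipitation of each salt begins when its ion product equals Ksp.
BaCO₃(s) ⇌ Ba²⁺(aq) + CO₃²⁻(aq)
Ksp = [Ba²⁺][CO₃²⁻] = [CO₃²⁻](2.7×10⁻²)
[CO₃²⁻] = 1.8×10⁻⁹ / (2.7×10⁻²) = 6.7×10⁻⁸
[CO₃²⁻] = 6.7×10⁻⁸ mol/L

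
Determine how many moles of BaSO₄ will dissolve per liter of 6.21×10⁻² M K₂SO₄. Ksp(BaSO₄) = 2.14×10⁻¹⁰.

BaSO₄(s) ⇌ Ba²⁺(aq) + SO₄²⁻(aq)
The solution already contains SO₄²⁻ at 6.21×10⁻² M. Let s be the molar solubility of BaSO₄.
[SO₄²⁻] ≈ 6.21×10⁻² M (common ion dominates); [Ba²⁺] = s.
Ksp = [Ba²⁺][SO₄²⁻] = s(6.21×10⁻²)
s = 2.14×10⁻¹⁰ / (6.21×10⁻²) = 3.45×10⁻⁹
s = 3.45×10⁻⁹ M

3.45×10⁻⁹ M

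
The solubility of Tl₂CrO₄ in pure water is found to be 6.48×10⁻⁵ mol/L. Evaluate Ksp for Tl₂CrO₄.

Tl₂CrO₄(s) ⇌ 2 Tl⁺(aq) + CrO₄²⁻(aq)
For each mole of Tl₂CrO₄ that dissolves per liter, [Tl⁺] = 2s and [CrO₄²⁻] = s; let s denote this solubility.
Ksp = [Tl⁺]^2[CrO₄²⁻] = (2s)^2 · s = 4s^3
Ksp = 4 × (6.48×10⁻⁵)^3 = 1.09×10⁻¹²

Ksp = 1.09×10⁻¹²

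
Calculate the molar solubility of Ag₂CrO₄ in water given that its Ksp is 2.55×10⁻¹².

Ag₂CrO₄(s) ⇌ 2 Ag⁺(aq) + CrO₄²⁻(aq)
Let s be the molar solubility. Then [Ag⁺] = 2s and [CrO₄²⁻] = s.
Ksp = [Ag⁺]^2[CrO₄²⁻] = (2s)^2 · s = 4s^3
4s^3 = 2.55×10⁻¹²  ⇒  s^3 = 6.38×10⁻¹³
s = (6.38×10⁻¹³)^(1/3) = 8.61×10⁻⁵ mol L⁻¹

8.61×10⁻⁵ M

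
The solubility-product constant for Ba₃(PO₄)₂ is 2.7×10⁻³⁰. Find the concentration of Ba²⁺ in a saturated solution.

Ba₃(PO₄)₂(s) ⇌ 3 Ba²⁺(aq) + 2 PO₄³⁻(aq)
If s mol/L of Ba₃(PO₄)₂ dissolves, [Ba²⁺] = 3s and [PO₄³⁻] = 2s.
Ksp = [Ba²⁺]^3[PO₄³⁻]^2 = (3s)^3 · (2s)^2 = 108s^5 = 2.7×10⁻³⁰
s = 4.8×10⁻⁷ mol/L
[Ba²⁺] = 3s = 1.4×10⁻⁶ mol/L

1.4×10⁻⁶ M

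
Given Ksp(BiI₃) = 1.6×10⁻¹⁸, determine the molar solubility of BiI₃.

1.6×10⁻⁵ M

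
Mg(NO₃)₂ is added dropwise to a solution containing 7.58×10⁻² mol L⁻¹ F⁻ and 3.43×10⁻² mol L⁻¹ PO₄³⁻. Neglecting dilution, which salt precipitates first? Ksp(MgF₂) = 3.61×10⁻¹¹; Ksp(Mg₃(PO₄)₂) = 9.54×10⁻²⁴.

A salt starts to precipitate once the ion product Q reaches its Ksp.
For MgF₂: [Mg²⁺] = (Ksp/[F⁻]^2) = 6.28×10⁻⁹ mol L⁻¹
For Mg₃(PO₄)₂: [Mg²⁺] = (Ksp/[PO₄³⁻]^2)^(1/3) = 2.01×10⁻⁷ mol L⁻¹
Since MgF₂ needs less Mg²⁺ to reach saturation, it precipitates first.

MgF₂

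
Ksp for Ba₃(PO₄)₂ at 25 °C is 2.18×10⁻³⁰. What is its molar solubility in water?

4.58×10⁻⁷ M

Ba₃(PO₄)₂(s) ⇌ 3 Ba²⁺(aq) + 2 PO₄³⁻(aq)
Call the molar solubility s, so that [Ba²⁺] = 3s and [PO₄³⁻] = 2s.
Ksp = [Ba²⁺]^3[PO₄³⁻]^2 = (3s)^3 · (2s)^2 = 108s^5
108s^5 = 2.18×10⁻³⁰  ⇒  s^5 = 2.02×10⁻³²
Taking the 5th root, s = 4.58×10⁻⁷ mol/L.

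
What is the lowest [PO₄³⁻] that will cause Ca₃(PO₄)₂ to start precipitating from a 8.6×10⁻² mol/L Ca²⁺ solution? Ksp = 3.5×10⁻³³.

2.3×10⁻¹⁵ M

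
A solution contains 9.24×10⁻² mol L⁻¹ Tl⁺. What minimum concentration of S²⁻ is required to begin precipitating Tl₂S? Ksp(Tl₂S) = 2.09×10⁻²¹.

Each salt precipitates once Q = Ksp for that salt.
Tl₂S(s) ⇌ 2 Tl⁺(aq) + S²⁻(aq)
Ksp = [Tl⁺]^2[S²⁻] = [S²⁻](9.24×10⁻²)^2
[S²⁻] = 2.09×10⁻²¹ / (9.24×10⁻²)^2 = 2.45×10⁻¹⁹
[S²⁻] = 2.45×10⁻¹⁹ mol L⁻¹

2.45×10⁻¹⁹ M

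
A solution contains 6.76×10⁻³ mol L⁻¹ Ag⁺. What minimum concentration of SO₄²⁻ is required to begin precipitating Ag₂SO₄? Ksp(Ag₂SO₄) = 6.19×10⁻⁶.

0.135 M

The threshold for precipitation is Q = Ksp.
Ag₂SO₄(s) ⇌ 2 Ag⁺(aq) + SO₄²⁻(aq)
Ksp = [Ag⁺]^2[SO₄²⁻] = [SO₄²⁻](6.76×10⁻³)^2
[SO₄²⁻] = 6.19×10⁻⁶ / (6.76×10⁻³)^2 = 0.135
[SO₄²⁻] = 0.135 mol L⁻¹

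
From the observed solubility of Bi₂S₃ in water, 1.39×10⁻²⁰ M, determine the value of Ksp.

Ksp = 5.60×10⁻⁹⁸

Bi₂S₃(s) ⇌ 2 Bi³⁺(aq) + 3 S²⁻(aq)
If s mol/L of Bi₂S₃ dissolves, [Bi³⁺] = 2s and [S²⁻] = 3s.
Ksp = [Bi³⁺]^2[S²⁻]^3 = (2s)^2 · (3s)^3 = 108s^5
Ksp = 108 × (1.39×10⁻²⁰)^5 = 5.60×10⁻⁹⁸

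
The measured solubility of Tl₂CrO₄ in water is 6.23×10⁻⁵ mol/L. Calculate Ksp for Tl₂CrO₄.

Ksp = 9.67×10⁻¹³

Tl₂CrO₄(s) ⇌ 2 Tl⁺(aq) + CrO₄²⁻(aq)
Let s be the molar solubility. Then [Tl⁺] = 2s and [CrO₄²⁻] = s.
Ksp = [Tl⁺]^2[CrO₄²⁻] = (2s)^2 · s = 4s^3
Ksp = 4 × (6.23×10⁻⁵)^3 = 9.67×10⁻¹³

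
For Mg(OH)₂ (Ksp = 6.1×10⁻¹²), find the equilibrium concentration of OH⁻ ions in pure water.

Mg(OH)₂(s) ⇌ Mg²⁺(aq) + 2 OH⁻(aq)
Let s be the molar solubility. Then [Mg²⁺] = s and [OH⁻] = 2s.
Ksp = [Mg²⁺][OH⁻]^2 = s · (2s)^2 = 4s^3 = 6.1×10⁻¹²
s = 1.2×10⁻⁴ M
[OH⁻] = 2s = 2.3×10⁻⁴ M

2.3×10⁻⁴ M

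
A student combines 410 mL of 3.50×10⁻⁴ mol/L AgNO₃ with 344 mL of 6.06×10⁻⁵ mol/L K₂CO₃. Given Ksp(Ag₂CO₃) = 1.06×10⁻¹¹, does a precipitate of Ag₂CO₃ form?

No

The combined volume is 754 mL.
[Ag⁺] = (3.50×10⁻⁴)(410)/754 = 1.90×10⁻⁴ mol/L
[CO₃²⁻] = (6.06×10⁻⁵)(344)/754 = 2.76×10⁻⁵ mol/L
Q = [Ag⁺]^2[CO₃²⁻] = 1.00×10⁻¹²
Q = 1.00×10⁻¹² < Ksp = 1.06×10⁻¹¹, so the solution is unsaturated and no precipitate forms.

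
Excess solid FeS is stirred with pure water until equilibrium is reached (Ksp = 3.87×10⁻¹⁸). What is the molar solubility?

FeS(s) ⇌ Fe²⁺(aq) + S²⁻(aq)
If s mol/L of FeS dissolves, [Fe²⁺] = s and [S²⁻] = s.
Ksp = [Fe²⁺][S²⁻] = s · s = s^2
s^2 = 3.87×10⁻¹⁸
Taking the 2nd root, s = 1.97×10⁻⁹ M.

1.97×10⁻⁹ M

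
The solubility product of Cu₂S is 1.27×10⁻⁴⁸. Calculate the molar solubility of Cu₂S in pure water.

6.82×10⁻¹⁷ M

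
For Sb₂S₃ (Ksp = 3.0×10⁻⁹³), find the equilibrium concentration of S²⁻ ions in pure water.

3.7×10⁻¹⁹ M

Sb₂S₃(s) ⇌ 2 Sb³⁺(aq) + 3 S²⁻(aq)
Call the molar solubility s, so that [Sb³⁺] = 2s and [S²⁻] = 3s.
Ksp = [Sb³⁺]^2[S²⁻]^3 = (2s)^2 · (3s)^3 = 108s^5 = 3.0×10⁻⁹³
s = 1.2×10⁻¹⁹ mol/L
[S²⁻] = 3s = 3.7×10⁻¹⁹ mol/L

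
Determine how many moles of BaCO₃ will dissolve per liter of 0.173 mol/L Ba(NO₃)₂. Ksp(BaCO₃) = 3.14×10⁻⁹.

1.82×10⁻⁸ M

BaCO₃(s) ⇌ Ba²⁺(aq) + CO₃²⁻(aq)
Let s be the solubility of BaCO₃ here. The common ion gives [Ba²⁺] ≈ 0.173 mol/L, and [CO₃²⁻] = s.
Ksp = [Ba²⁺][CO₃²⁻] = (0.173)s
s = 3.14×10⁻⁹ / (0.173) = 1.82×10⁻⁸
s = 1.82×10⁻⁸ mol/L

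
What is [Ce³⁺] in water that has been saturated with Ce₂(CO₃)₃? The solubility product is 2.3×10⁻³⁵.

Ce₂(CO₃)₃(s) ⇌ 2 Ce³⁺(aq) + 3 CO₃²⁻(aq)
Let s be the molar solubility. Then [Ce³⁺] = 2s and [CO₃²⁻] = 3s.
Ksp = [Ce³⁺]^2[CO₃²⁻]^3 = (2s)^2 · (3s)^3 = 108s^5 = 2.3×10⁻³⁵
s = 4.6×10⁻⁸ mol/L
[Ce³⁺] = 2s = 9.3×10⁻⁸ mol/L

9.3×10⁻⁸ M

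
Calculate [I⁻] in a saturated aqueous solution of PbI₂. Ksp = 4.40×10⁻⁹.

2.06×10⁻³ M

PbI₂(s) ⇌ Pb²⁺(aq) + 2 I⁻(aq)
For each mole of PbI₂ that dissolves per liter, [Pb²⁺] = s and [I⁻] = 2s; let s denote this solubility.
Ksp = [Pb²⁺][I⁻]^2 = s · (2s)^2 = 4s^3 = 4.40×10⁻⁹
s = 1.03×10⁻³ M
[I⁻] = 2s = 2.06×10⁻³ M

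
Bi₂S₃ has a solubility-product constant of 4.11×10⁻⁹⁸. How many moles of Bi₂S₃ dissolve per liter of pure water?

Bi₂S₃(s) ⇌ 2 Bi³⁺(aq) + 3 S²⁻(aq)
Let s be the molar solubility. Then [Bi³⁺] = 2s and [S²⁻] = 3s.
Ksp = [Bi³⁺]^2[S²⁻]^3 = (2s)^2 · (3s)^3 = 108s^5
108s^5 = 4.11×10⁻⁹⁸  ⇒  s^5 = 3.81×10⁻¹⁰⁰
s = (3.81×10⁻¹⁰⁰)^(1/5) = 1.31×10⁻²⁰ M

1.31×10⁻²⁰ M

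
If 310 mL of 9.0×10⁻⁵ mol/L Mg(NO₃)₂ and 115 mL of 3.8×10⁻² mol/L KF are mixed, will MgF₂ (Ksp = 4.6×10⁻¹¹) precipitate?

Total volume after mixing = 310 + 115 = 425 mL.
[Mg²⁺] = (9.0×10⁻⁵)(310)/425 = 6.6×10⁻⁵ mol/L
[F⁻] = (3.8×10⁻²)(115)/425 = 1.0×10⁻² mol/L
Q = [Mg²⁺][F⁻]^2 = 6.9×10⁻⁹
Because Q > Ksp (6.9×10⁻⁹ vs 4.6×10⁻¹¹), a precipitate of MgF₂ forms.

Yes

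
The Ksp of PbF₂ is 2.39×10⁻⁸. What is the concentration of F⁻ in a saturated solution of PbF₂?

3.63×10⁻³ M

PbF₂(s) ⇌ Pb²⁺(aq) + 2 F⁻(aq)
Call the molar solubility s, so that [Pb²⁺] = s and [F⁻] = 2s.
Ksp = [Pb²⁺][F⁻]^2 = s · (2s)^2 = 4s^3 = 2.39×10⁻⁸
s = 1.81×10⁻³ M
[F⁻] = 2s = 3.63×10⁻³ M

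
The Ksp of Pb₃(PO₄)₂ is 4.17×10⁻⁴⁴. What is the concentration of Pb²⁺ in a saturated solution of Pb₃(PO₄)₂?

2.48×10⁻⁹ M

Pb₃(PO₄)₂(s) ⇌ 3 Pb²⁺(aq) + 2 PO₄³⁻(aq)
Call the molar solubility s, so that [Pb²⁺] = 3s and [PO₄³⁻] = 2s.
Ksp = [Pb²⁺]^3[PO₄³⁻]^2 = (3s)^3 · (2s)^2 = 108s^5 = 4.17×10⁻⁴⁴
s = 8.27×10⁻¹⁰ M
[Pb²⁺] = 3s = 2.48×10⁻⁹ M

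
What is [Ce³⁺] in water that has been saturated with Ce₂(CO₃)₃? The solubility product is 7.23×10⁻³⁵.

1.16×10⁻⁷ M

Ce₂(CO₃)₃(s) ⇌ 2 Ce³⁺(aq) + 3 CO₃²⁻(aq)
For each mole of Ce₂(CO₃)₃ that dissolves per liter, [Ce³⁺] = 2s and [CO₃²⁻] = 3s; let s denote this solubility.
Ksp = [Ce³⁺]^2[CO₃²⁻]^3 = (2s)^2 · (3s)^3 = 108s^5 = 7.23×10⁻³⁵
s = 5.82×10⁻⁸ mol/L
[Ce³⁺] = 2s = 1.16×10⁻⁷ mol/L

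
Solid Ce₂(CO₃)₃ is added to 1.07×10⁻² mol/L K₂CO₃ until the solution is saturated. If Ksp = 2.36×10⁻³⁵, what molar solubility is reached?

2.19×10⁻¹⁵ M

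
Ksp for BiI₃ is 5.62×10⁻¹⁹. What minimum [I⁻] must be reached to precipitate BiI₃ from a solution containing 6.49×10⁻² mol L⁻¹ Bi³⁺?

A salt starts to precipitate once the ion product Q reaches its Ksp.
BiI₃(s) ⇌ Bi³⁺(aq) + 3 I⁻(aq)
Ksp = [Bi³⁺][I⁻]^3 = [I⁻]^3(6.49×10⁻²)
[I⁻]^3 = 5.62×10⁻¹⁹ / (6.49×10⁻²) = 8.66×10⁻¹⁸
[I⁻] = 2.05×10⁻⁶ mol L⁻¹

2.05×10⁻⁶ M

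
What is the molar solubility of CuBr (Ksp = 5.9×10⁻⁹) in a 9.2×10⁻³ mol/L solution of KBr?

6.4×10⁻⁷ M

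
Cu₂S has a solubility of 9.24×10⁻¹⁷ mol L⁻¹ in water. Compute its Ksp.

Cu₂S(s) ⇌ 2 Cu⁺(aq) + S²⁻(aq)
With molar solubility s: [Cu⁺] = 2s, [S²⁻] = s.
Ksp = [Cu⁺]^2[S²⁻] = (2s)^2 · s = 4s^3
Ksp = 4 × (9.24×10⁻¹⁷)^3 = 3.16×10⁻⁴⁸

Ksp = 3.16×10⁻⁴⁸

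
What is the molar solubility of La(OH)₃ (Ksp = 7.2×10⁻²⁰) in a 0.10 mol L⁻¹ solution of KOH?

7.2×10⁻¹⁷ M

La(OH)₃(s) ⇌ La³⁺(aq) + 3 OH⁻(aq)
The solution already contains OH⁻ at 0.10 mol L⁻¹. Let s be the molar solubility of La(OH)₃.
[OH⁻] ≈ 0.10 mol L⁻¹ (common ion dominates); [La³⁺] = s.
Ksp = [La³⁺][OH⁻]^3 = s(0.10)^3
s = 7.2×10⁻²⁰ / (0.10)^3 = 7.2×10⁻¹⁷
s = 7.2×10⁻¹⁷ mol L⁻¹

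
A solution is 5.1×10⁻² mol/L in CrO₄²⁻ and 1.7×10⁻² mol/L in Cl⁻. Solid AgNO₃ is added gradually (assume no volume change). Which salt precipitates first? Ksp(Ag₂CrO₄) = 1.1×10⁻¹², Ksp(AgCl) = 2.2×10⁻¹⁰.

The threshold for precipitation is Q = Ksp.
For Ag₂CrO₄: [Ag⁺] = (Ksp/[CrO₄²⁻])^(1/2) = 4.6×10⁻⁶ mol/L
For AgCl: [Ag⁺] = (Ksp/[Cl⁻]) = 1.3×10⁻⁸ mol/L
The smaller threshold [Ag⁺] is reached first, so AgCl precipitates first.

AgCl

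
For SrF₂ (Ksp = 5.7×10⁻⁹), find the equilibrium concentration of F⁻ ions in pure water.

SrF₂(s) ⇌ Sr²⁺(aq) + 2 F⁻(aq)
If s mol/L of SrF₂ dissolves, [Sr²⁺] = s and [F⁻] = 2s.
Ksp = [Sr²⁺][F⁻]^2 = s · (2s)^2 = 4s^3 = 5.7×10⁻⁹
s = 1.1×10⁻³ M
[F⁻] = 2s = 2.3×10⁻³ M

2.3×10⁻³ M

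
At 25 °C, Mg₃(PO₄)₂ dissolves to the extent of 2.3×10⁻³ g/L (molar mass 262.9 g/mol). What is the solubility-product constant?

Ksp = 5.5×10⁻²⁴

s = (2.3×10⁻³ g L⁻¹)/(262.9 g mol⁻¹) = 8.749×10⁻⁶ M
Mg₃(PO₄)₂(s) ⇌ 3 Mg²⁺(aq) + 2 PO₄³⁻(aq)
Let s be the molar solubility. Then [Mg²⁺] = 3s and [PO₄³⁻] = 2s.
Ksp = [Mg²⁺]^3[PO₄³⁻]^2 = (3s)^3 · (2s)^2 = 108s^5
Ksp = 108 × (8.749×10⁻⁶)^5 = 5.5×10⁻²⁴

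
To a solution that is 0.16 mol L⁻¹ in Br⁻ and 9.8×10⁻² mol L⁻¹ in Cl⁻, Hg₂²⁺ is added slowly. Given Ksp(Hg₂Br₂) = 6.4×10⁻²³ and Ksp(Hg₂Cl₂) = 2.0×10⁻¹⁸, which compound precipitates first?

Precipitation of each salt begins when its ion product equals Ksp.
For Hg₂Br₂: [Hg₂²⁺] = (Ksp/[Br⁻]^2) = 2.5×10⁻²¹ mol L⁻¹
For Hg₂Cl₂: [Hg₂²⁺] = (Ksp/[Cl⁻]^2) = 2.1×10⁻¹⁶ mol L⁻¹
Since Hg₂Br₂ needs less Hg₂²⁺ to reach saturation, it precipitates first.

Hg₂Br₂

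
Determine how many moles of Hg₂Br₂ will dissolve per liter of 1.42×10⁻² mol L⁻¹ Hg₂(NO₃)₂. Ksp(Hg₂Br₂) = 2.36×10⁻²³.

Hg₂Br₂(s) ⇌ Hg₂²⁺(aq) + 2 Br⁻(aq)
Hg₂²⁺ is already present at 1.42×10⁻² mol L⁻¹. If s mol/L of Hg₂Br₂ dissolves, [Br⁻] = 2s while [Hg₂²⁺] ≈ 1.42×10⁻² mol L⁻¹.
Ksp = [Hg₂²⁺][Br⁻]^2 = (1.42×10⁻²)(2s)^2
(2s)^2 = 2.36×10⁻²³ / (1.42×10⁻²) = 1.66×10⁻²¹
s = 2.04×10⁻¹¹ mol L⁻¹

2.04×10⁻¹¹ M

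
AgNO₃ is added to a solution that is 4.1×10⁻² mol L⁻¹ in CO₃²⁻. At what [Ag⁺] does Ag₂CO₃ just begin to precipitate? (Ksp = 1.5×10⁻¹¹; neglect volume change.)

Precipitation begins when Q = Ksp.
Ag₂CO₃(s) ⇌ 2 Ag⁺(aq) + CO₃²⁻(aq)
Ksp = [Ag⁺]^2[CO₃²⁻] = [Ag⁺]^2(4.1×10⁻²)
[Ag⁺]^2 = 1.5×10⁻¹¹ / (4.1×10⁻²) = 3.7×10⁻¹⁰
[Ag⁺] = 1.9×10⁻⁵ mol L⁻¹

1.9×10⁻⁵ M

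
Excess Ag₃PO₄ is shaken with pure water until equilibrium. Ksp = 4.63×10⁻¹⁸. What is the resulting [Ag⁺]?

Ag₃PO₄(s) ⇌ 3 Ag⁺(aq) + PO₄³⁻(aq)
For each mole of Ag₃PO₄ that dissolves per liter, [Ag⁺] = 3s and [PO₄³⁻] = s; let s denote this solubility.
Ksp = [Ag⁺]^3[PO₄³⁻] = (3s)^3 · s = 27s^4 = 4.63×10⁻¹⁸
s = 2.03×10⁻⁵ mol L⁻¹
[Ag⁺] = 3s = 6.10×10⁻⁵ mol L⁻¹

6.10×10⁻⁵ M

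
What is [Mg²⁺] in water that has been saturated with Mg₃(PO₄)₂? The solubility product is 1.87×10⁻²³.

Mg₃(PO₄)₂(s) ⇌ 3 Mg²⁺(aq) + 2 PO₄³⁻(aq)
With molar solubility s: [Mg²⁺] = 3s, [PO₄³⁻] = 2s.
Ksp = [Mg²⁺]^3[PO₄³⁻]^2 = (3s)^3 · (2s)^2 = 108s^5 = 1.87×10⁻²³
s = 1.12×10⁻⁵ mol L⁻¹
[Mg²⁺] = 3s = 3.35×10⁻⁵ mol L⁻¹

3.35×10⁻⁵ M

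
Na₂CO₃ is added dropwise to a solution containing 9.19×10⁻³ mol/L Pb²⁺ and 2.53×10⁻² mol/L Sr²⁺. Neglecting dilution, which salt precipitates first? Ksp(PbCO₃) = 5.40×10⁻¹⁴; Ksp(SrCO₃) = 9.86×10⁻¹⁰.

The threshold for precipitation is Q = Ksp.
For PbCO₃: [CO₃²⁻] = (Ksp/[Pb²⁺]) = 5.88×10⁻¹² mol/L
For SrCO₃: [CO₃²⁻] = (Ksp/[Sr²⁺]) = 3.90×10⁻⁸ mol/L
The smaller threshold [CO₃²⁻] is reached first, so PbCO₃ precipitates first.

PbCO₃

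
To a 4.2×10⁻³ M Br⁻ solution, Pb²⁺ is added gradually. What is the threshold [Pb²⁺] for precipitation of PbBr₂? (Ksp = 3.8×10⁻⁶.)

0.22 M

Precipitation begins when Q = Ksp.
PbBr₂(s) ⇌ Pb²⁺(aq) + 2 Br⁻(aq)
Ksp = [Pb²⁺][Br⁻]^2 = [Pb²⁺](4.2×10⁻³)^2
[Pb²⁺] = 3.8×10⁻⁶ / (4.2×10⁻³)^2 = 0.22
[Pb²⁺] = 0.22 M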